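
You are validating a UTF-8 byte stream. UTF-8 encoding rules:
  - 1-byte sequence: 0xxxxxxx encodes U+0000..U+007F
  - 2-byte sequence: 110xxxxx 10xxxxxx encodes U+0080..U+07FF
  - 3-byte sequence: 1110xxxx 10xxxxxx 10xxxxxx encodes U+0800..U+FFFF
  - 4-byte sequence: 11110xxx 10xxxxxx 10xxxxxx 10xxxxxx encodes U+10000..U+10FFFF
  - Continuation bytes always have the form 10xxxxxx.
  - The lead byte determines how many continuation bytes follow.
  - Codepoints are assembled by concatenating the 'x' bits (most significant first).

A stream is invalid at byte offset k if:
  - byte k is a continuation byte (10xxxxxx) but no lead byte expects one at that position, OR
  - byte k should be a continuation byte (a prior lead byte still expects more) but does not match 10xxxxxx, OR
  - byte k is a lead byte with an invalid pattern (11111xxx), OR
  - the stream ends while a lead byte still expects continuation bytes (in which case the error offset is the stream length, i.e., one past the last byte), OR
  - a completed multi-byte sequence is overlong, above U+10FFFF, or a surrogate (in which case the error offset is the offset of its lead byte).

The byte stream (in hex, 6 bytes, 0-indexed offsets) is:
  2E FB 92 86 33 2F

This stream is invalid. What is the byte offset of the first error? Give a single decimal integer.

Answer: 1

Derivation:
Byte[0]=2E: 1-byte ASCII. cp=U+002E
Byte[1]=FB: INVALID lead byte (not 0xxx/110x/1110/11110)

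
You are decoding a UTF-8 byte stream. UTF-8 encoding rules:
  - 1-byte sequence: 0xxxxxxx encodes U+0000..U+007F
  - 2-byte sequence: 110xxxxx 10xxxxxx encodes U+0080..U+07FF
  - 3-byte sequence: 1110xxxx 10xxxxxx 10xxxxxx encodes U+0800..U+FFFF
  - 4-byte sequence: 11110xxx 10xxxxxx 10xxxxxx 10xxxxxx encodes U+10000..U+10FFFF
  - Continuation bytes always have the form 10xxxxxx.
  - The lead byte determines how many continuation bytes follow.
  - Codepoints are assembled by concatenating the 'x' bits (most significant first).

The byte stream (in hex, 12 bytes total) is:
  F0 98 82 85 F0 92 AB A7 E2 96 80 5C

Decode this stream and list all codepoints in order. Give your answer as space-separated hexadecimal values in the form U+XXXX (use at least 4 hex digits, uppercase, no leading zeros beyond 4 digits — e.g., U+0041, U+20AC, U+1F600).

Byte[0]=F0: 4-byte lead, need 3 cont bytes. acc=0x0
Byte[1]=98: continuation. acc=(acc<<6)|0x18=0x18
Byte[2]=82: continuation. acc=(acc<<6)|0x02=0x602
Byte[3]=85: continuation. acc=(acc<<6)|0x05=0x18085
Completed: cp=U+18085 (starts at byte 0)
Byte[4]=F0: 4-byte lead, need 3 cont bytes. acc=0x0
Byte[5]=92: continuation. acc=(acc<<6)|0x12=0x12
Byte[6]=AB: continuation. acc=(acc<<6)|0x2B=0x4AB
Byte[7]=A7: continuation. acc=(acc<<6)|0x27=0x12AE7
Completed: cp=U+12AE7 (starts at byte 4)
Byte[8]=E2: 3-byte lead, need 2 cont bytes. acc=0x2
Byte[9]=96: continuation. acc=(acc<<6)|0x16=0x96
Byte[10]=80: continuation. acc=(acc<<6)|0x00=0x2580
Completed: cp=U+2580 (starts at byte 8)
Byte[11]=5C: 1-byte ASCII. cp=U+005C

Answer: U+18085 U+12AE7 U+2580 U+005C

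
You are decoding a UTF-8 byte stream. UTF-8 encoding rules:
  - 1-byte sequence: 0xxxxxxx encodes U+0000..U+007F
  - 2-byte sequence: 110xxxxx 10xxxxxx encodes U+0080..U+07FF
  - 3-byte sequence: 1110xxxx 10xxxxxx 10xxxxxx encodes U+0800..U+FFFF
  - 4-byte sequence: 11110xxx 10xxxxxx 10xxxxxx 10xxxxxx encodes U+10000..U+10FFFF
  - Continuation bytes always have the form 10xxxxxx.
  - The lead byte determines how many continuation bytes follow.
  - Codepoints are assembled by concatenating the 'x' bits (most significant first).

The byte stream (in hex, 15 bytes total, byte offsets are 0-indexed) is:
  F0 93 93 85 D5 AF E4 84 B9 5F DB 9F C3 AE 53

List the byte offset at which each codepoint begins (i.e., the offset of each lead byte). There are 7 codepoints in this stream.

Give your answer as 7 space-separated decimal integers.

Answer: 0 4 6 9 10 12 14

Derivation:
Byte[0]=F0: 4-byte lead, need 3 cont bytes. acc=0x0
Byte[1]=93: continuation. acc=(acc<<6)|0x13=0x13
Byte[2]=93: continuation. acc=(acc<<6)|0x13=0x4D3
Byte[3]=85: continuation. acc=(acc<<6)|0x05=0x134C5
Completed: cp=U+134C5 (starts at byte 0)
Byte[4]=D5: 2-byte lead, need 1 cont bytes. acc=0x15
Byte[5]=AF: continuation. acc=(acc<<6)|0x2F=0x56F
Completed: cp=U+056F (starts at byte 4)
Byte[6]=E4: 3-byte lead, need 2 cont bytes. acc=0x4
Byte[7]=84: continuation. acc=(acc<<6)|0x04=0x104
Byte[8]=B9: continuation. acc=(acc<<6)|0x39=0x4139
Completed: cp=U+4139 (starts at byte 6)
Byte[9]=5F: 1-byte ASCII. cp=U+005F
Byte[10]=DB: 2-byte lead, need 1 cont bytes. acc=0x1B
Byte[11]=9F: continuation. acc=(acc<<6)|0x1F=0x6DF
Completed: cp=U+06DF (starts at byte 10)
Byte[12]=C3: 2-byte lead, need 1 cont bytes. acc=0x3
Byte[13]=AE: continuation. acc=(acc<<6)|0x2E=0xEE
Completed: cp=U+00EE (starts at byte 12)
Byte[14]=53: 1-byte ASCII. cp=U+0053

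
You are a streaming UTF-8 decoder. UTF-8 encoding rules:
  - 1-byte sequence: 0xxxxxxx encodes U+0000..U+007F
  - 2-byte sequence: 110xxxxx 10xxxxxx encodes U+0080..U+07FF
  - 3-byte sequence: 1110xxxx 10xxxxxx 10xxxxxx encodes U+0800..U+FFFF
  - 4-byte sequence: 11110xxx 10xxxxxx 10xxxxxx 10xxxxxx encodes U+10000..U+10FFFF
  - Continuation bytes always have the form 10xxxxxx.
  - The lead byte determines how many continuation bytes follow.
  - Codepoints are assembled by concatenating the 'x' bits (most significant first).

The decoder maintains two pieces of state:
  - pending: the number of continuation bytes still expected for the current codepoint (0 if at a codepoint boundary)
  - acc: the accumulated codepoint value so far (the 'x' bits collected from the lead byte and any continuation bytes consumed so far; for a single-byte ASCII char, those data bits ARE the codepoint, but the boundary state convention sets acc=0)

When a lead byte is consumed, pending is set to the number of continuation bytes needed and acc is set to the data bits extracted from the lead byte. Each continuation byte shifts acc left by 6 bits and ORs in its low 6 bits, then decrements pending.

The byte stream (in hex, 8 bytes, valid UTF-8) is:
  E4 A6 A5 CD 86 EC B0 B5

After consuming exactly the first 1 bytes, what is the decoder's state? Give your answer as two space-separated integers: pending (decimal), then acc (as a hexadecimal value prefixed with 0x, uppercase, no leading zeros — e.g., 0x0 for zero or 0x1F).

Answer: 2 0x4

Derivation:
Byte[0]=E4: 3-byte lead. pending=2, acc=0x4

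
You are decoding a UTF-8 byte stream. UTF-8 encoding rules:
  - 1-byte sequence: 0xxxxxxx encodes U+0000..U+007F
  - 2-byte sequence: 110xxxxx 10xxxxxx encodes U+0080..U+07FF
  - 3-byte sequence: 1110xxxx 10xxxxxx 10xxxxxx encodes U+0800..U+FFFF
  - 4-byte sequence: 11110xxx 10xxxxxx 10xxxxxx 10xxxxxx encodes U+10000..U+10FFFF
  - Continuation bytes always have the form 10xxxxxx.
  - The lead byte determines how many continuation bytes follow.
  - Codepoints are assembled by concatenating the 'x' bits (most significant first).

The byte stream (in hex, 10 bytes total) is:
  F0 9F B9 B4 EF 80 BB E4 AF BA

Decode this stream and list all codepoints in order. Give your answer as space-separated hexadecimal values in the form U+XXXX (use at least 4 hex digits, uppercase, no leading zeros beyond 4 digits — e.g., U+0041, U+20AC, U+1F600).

Answer: U+1FE74 U+F03B U+4BFA

Derivation:
Byte[0]=F0: 4-byte lead, need 3 cont bytes. acc=0x0
Byte[1]=9F: continuation. acc=(acc<<6)|0x1F=0x1F
Byte[2]=B9: continuation. acc=(acc<<6)|0x39=0x7F9
Byte[3]=B4: continuation. acc=(acc<<6)|0x34=0x1FE74
Completed: cp=U+1FE74 (starts at byte 0)
Byte[4]=EF: 3-byte lead, need 2 cont bytes. acc=0xF
Byte[5]=80: continuation. acc=(acc<<6)|0x00=0x3C0
Byte[6]=BB: continuation. acc=(acc<<6)|0x3B=0xF03B
Completed: cp=U+F03B (starts at byte 4)
Byte[7]=E4: 3-byte lead, need 2 cont bytes. acc=0x4
Byte[8]=AF: continuation. acc=(acc<<6)|0x2F=0x12F
Byte[9]=BA: continuation. acc=(acc<<6)|0x3A=0x4BFA
Completed: cp=U+4BFA (starts at byte 7)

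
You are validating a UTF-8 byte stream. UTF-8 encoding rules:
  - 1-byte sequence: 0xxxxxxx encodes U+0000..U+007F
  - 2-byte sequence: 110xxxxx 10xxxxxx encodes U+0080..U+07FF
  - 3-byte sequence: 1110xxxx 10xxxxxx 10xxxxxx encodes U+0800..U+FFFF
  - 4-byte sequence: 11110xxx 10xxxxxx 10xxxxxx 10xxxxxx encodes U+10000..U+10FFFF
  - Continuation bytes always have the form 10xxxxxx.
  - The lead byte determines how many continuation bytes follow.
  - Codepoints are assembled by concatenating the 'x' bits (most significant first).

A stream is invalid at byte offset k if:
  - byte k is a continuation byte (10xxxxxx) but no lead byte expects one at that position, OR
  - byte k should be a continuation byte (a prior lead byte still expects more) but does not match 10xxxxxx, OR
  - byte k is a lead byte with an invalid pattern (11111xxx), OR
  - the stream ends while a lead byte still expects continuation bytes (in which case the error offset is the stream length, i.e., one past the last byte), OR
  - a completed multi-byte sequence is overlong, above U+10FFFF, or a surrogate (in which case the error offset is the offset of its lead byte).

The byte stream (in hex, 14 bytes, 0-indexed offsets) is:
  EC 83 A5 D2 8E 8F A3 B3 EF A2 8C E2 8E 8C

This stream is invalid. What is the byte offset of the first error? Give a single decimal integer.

Byte[0]=EC: 3-byte lead, need 2 cont bytes. acc=0xC
Byte[1]=83: continuation. acc=(acc<<6)|0x03=0x303
Byte[2]=A5: continuation. acc=(acc<<6)|0x25=0xC0E5
Completed: cp=U+C0E5 (starts at byte 0)
Byte[3]=D2: 2-byte lead, need 1 cont bytes. acc=0x12
Byte[4]=8E: continuation. acc=(acc<<6)|0x0E=0x48E
Completed: cp=U+048E (starts at byte 3)
Byte[5]=8F: INVALID lead byte (not 0xxx/110x/1110/11110)

Answer: 5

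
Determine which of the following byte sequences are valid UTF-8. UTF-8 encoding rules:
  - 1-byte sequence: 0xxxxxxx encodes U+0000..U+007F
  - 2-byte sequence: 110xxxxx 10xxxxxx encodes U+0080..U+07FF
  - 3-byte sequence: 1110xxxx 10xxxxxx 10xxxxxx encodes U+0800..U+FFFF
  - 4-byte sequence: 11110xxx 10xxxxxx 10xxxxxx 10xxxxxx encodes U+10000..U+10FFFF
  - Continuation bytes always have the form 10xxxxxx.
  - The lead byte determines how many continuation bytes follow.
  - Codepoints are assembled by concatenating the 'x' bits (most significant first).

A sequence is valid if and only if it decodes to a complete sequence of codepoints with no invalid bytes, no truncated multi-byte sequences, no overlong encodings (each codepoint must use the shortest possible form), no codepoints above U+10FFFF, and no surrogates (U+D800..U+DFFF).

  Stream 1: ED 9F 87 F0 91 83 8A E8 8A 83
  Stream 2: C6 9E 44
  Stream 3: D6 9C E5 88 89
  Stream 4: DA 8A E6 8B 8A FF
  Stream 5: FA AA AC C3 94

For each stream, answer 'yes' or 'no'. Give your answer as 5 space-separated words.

Stream 1: decodes cleanly. VALID
Stream 2: decodes cleanly. VALID
Stream 3: decodes cleanly. VALID
Stream 4: error at byte offset 5. INVALID
Stream 5: error at byte offset 0. INVALID

Answer: yes yes yes no no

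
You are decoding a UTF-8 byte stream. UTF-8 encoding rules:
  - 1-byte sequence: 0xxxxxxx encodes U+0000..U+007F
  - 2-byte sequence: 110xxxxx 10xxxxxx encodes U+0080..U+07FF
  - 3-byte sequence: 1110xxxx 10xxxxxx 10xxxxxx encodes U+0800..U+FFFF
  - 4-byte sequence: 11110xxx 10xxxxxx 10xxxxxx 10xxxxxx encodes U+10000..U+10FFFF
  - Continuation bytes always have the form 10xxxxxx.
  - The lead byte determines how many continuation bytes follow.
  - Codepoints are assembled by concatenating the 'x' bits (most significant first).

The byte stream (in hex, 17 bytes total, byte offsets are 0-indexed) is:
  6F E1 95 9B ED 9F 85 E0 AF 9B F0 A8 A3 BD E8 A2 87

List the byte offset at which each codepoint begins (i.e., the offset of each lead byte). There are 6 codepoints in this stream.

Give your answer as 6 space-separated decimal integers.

Answer: 0 1 4 7 10 14

Derivation:
Byte[0]=6F: 1-byte ASCII. cp=U+006F
Byte[1]=E1: 3-byte lead, need 2 cont bytes. acc=0x1
Byte[2]=95: continuation. acc=(acc<<6)|0x15=0x55
Byte[3]=9B: continuation. acc=(acc<<6)|0x1B=0x155B
Completed: cp=U+155B (starts at byte 1)
Byte[4]=ED: 3-byte lead, need 2 cont bytes. acc=0xD
Byte[5]=9F: continuation. acc=(acc<<6)|0x1F=0x35F
Byte[6]=85: continuation. acc=(acc<<6)|0x05=0xD7C5
Completed: cp=U+D7C5 (starts at byte 4)
Byte[7]=E0: 3-byte lead, need 2 cont bytes. acc=0x0
Byte[8]=AF: continuation. acc=(acc<<6)|0x2F=0x2F
Byte[9]=9B: continuation. acc=(acc<<6)|0x1B=0xBDB
Completed: cp=U+0BDB (starts at byte 7)
Byte[10]=F0: 4-byte lead, need 3 cont bytes. acc=0x0
Byte[11]=A8: continuation. acc=(acc<<6)|0x28=0x28
Byte[12]=A3: continuation. acc=(acc<<6)|0x23=0xA23
Byte[13]=BD: continuation. acc=(acc<<6)|0x3D=0x288FD
Completed: cp=U+288FD (starts at byte 10)
Byte[14]=E8: 3-byte lead, need 2 cont bytes. acc=0x8
Byte[15]=A2: continuation. acc=(acc<<6)|0x22=0x222
Byte[16]=87: continuation. acc=(acc<<6)|0x07=0x8887
Completed: cp=U+8887 (starts at byte 14)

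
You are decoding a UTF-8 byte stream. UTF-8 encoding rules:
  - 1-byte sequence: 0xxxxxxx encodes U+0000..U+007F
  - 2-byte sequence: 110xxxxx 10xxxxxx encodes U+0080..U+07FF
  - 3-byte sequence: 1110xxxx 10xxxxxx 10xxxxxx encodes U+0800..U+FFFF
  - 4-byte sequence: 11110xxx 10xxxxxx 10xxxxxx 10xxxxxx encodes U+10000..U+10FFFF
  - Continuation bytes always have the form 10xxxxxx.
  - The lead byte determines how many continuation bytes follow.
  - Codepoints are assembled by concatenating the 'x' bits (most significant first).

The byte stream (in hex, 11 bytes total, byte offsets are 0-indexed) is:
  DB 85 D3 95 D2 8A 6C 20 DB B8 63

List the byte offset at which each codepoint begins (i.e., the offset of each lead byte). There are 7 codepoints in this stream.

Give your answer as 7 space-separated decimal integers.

Answer: 0 2 4 6 7 8 10

Derivation:
Byte[0]=DB: 2-byte lead, need 1 cont bytes. acc=0x1B
Byte[1]=85: continuation. acc=(acc<<6)|0x05=0x6C5
Completed: cp=U+06C5 (starts at byte 0)
Byte[2]=D3: 2-byte lead, need 1 cont bytes. acc=0x13
Byte[3]=95: continuation. acc=(acc<<6)|0x15=0x4D5
Completed: cp=U+04D5 (starts at byte 2)
Byte[4]=D2: 2-byte lead, need 1 cont bytes. acc=0x12
Byte[5]=8A: continuation. acc=(acc<<6)|0x0A=0x48A
Completed: cp=U+048A (starts at byte 4)
Byte[6]=6C: 1-byte ASCII. cp=U+006C
Byte[7]=20: 1-byte ASCII. cp=U+0020
Byte[8]=DB: 2-byte lead, need 1 cont bytes. acc=0x1B
Byte[9]=B8: continuation. acc=(acc<<6)|0x38=0x6F8
Completed: cp=U+06F8 (starts at byte 8)
Byte[10]=63: 1-byte ASCII. cp=U+0063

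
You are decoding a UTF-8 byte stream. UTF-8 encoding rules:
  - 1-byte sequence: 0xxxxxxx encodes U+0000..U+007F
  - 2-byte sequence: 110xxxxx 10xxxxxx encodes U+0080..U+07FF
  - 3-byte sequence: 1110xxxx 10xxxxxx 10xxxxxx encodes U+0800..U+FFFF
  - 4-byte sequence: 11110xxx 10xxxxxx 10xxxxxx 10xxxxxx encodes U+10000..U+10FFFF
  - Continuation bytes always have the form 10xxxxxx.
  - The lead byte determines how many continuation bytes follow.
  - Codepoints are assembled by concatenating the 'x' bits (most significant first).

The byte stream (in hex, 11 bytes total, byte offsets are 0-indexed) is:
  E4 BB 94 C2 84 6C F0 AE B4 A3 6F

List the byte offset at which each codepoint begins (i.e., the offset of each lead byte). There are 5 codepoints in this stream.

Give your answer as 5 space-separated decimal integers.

Answer: 0 3 5 6 10

Derivation:
Byte[0]=E4: 3-byte lead, need 2 cont bytes. acc=0x4
Byte[1]=BB: continuation. acc=(acc<<6)|0x3B=0x13B
Byte[2]=94: continuation. acc=(acc<<6)|0x14=0x4ED4
Completed: cp=U+4ED4 (starts at byte 0)
Byte[3]=C2: 2-byte lead, need 1 cont bytes. acc=0x2
Byte[4]=84: continuation. acc=(acc<<6)|0x04=0x84
Completed: cp=U+0084 (starts at byte 3)
Byte[5]=6C: 1-byte ASCII. cp=U+006C
Byte[6]=F0: 4-byte lead, need 3 cont bytes. acc=0x0
Byte[7]=AE: continuation. acc=(acc<<6)|0x2E=0x2E
Byte[8]=B4: continuation. acc=(acc<<6)|0x34=0xBB4
Byte[9]=A3: continuation. acc=(acc<<6)|0x23=0x2ED23
Completed: cp=U+2ED23 (starts at byte 6)
Byte[10]=6F: 1-byte ASCII. cp=U+006F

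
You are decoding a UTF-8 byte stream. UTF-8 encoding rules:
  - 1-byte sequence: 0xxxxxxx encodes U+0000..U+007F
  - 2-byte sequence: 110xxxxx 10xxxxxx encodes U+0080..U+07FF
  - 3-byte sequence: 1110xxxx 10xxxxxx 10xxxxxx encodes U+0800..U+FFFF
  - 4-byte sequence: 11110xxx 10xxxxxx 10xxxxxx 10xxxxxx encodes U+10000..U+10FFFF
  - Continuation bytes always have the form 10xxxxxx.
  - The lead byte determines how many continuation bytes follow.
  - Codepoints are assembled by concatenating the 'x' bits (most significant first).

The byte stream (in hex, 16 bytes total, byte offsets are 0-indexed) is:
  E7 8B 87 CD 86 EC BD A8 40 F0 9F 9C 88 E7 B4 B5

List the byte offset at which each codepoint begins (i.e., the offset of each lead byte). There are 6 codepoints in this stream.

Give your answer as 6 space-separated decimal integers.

Byte[0]=E7: 3-byte lead, need 2 cont bytes. acc=0x7
Byte[1]=8B: continuation. acc=(acc<<6)|0x0B=0x1CB
Byte[2]=87: continuation. acc=(acc<<6)|0x07=0x72C7
Completed: cp=U+72C7 (starts at byte 0)
Byte[3]=CD: 2-byte lead, need 1 cont bytes. acc=0xD
Byte[4]=86: continuation. acc=(acc<<6)|0x06=0x346
Completed: cp=U+0346 (starts at byte 3)
Byte[5]=EC: 3-byte lead, need 2 cont bytes. acc=0xC
Byte[6]=BD: continuation. acc=(acc<<6)|0x3D=0x33D
Byte[7]=A8: continuation. acc=(acc<<6)|0x28=0xCF68
Completed: cp=U+CF68 (starts at byte 5)
Byte[8]=40: 1-byte ASCII. cp=U+0040
Byte[9]=F0: 4-byte lead, need 3 cont bytes. acc=0x0
Byte[10]=9F: continuation. acc=(acc<<6)|0x1F=0x1F
Byte[11]=9C: continuation. acc=(acc<<6)|0x1C=0x7DC
Byte[12]=88: continuation. acc=(acc<<6)|0x08=0x1F708
Completed: cp=U+1F708 (starts at byte 9)
Byte[13]=E7: 3-byte lead, need 2 cont bytes. acc=0x7
Byte[14]=B4: continuation. acc=(acc<<6)|0x34=0x1F4
Byte[15]=B5: continuation. acc=(acc<<6)|0x35=0x7D35
Completed: cp=U+7D35 (starts at byte 13)

Answer: 0 3 5 8 9 13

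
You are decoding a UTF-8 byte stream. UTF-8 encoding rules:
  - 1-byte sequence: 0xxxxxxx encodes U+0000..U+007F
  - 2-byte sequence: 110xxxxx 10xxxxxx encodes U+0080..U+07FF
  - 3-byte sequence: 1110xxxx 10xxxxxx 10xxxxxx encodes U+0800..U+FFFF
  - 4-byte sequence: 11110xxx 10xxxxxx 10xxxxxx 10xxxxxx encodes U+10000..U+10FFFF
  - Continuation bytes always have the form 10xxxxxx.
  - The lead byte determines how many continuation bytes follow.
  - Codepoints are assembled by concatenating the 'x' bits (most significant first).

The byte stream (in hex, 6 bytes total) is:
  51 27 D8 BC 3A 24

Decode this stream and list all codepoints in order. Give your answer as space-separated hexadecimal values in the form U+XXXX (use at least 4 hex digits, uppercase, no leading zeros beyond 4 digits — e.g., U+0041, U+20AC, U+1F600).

Byte[0]=51: 1-byte ASCII. cp=U+0051
Byte[1]=27: 1-byte ASCII. cp=U+0027
Byte[2]=D8: 2-byte lead, need 1 cont bytes. acc=0x18
Byte[3]=BC: continuation. acc=(acc<<6)|0x3C=0x63C
Completed: cp=U+063C (starts at byte 2)
Byte[4]=3A: 1-byte ASCII. cp=U+003A
Byte[5]=24: 1-byte ASCII. cp=U+0024

Answer: U+0051 U+0027 U+063C U+003A U+0024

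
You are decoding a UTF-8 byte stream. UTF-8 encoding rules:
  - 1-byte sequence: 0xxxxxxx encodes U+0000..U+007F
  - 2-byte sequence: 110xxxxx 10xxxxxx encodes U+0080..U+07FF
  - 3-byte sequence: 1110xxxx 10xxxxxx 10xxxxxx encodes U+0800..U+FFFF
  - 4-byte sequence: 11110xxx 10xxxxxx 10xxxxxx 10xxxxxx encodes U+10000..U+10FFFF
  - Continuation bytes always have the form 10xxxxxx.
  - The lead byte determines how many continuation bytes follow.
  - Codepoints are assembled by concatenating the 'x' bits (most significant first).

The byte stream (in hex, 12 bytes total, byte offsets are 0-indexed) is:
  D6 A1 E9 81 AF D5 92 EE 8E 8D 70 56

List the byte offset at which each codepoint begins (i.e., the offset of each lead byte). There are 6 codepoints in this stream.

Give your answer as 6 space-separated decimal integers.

Byte[0]=D6: 2-byte lead, need 1 cont bytes. acc=0x16
Byte[1]=A1: continuation. acc=(acc<<6)|0x21=0x5A1
Completed: cp=U+05A1 (starts at byte 0)
Byte[2]=E9: 3-byte lead, need 2 cont bytes. acc=0x9
Byte[3]=81: continuation. acc=(acc<<6)|0x01=0x241
Byte[4]=AF: continuation. acc=(acc<<6)|0x2F=0x906F
Completed: cp=U+906F (starts at byte 2)
Byte[5]=D5: 2-byte lead, need 1 cont bytes. acc=0x15
Byte[6]=92: continuation. acc=(acc<<6)|0x12=0x552
Completed: cp=U+0552 (starts at byte 5)
Byte[7]=EE: 3-byte lead, need 2 cont bytes. acc=0xE
Byte[8]=8E: continuation. acc=(acc<<6)|0x0E=0x38E
Byte[9]=8D: continuation. acc=(acc<<6)|0x0D=0xE38D
Completed: cp=U+E38D (starts at byte 7)
Byte[10]=70: 1-byte ASCII. cp=U+0070
Byte[11]=56: 1-byte ASCII. cp=U+0056

Answer: 0 2 5 7 10 11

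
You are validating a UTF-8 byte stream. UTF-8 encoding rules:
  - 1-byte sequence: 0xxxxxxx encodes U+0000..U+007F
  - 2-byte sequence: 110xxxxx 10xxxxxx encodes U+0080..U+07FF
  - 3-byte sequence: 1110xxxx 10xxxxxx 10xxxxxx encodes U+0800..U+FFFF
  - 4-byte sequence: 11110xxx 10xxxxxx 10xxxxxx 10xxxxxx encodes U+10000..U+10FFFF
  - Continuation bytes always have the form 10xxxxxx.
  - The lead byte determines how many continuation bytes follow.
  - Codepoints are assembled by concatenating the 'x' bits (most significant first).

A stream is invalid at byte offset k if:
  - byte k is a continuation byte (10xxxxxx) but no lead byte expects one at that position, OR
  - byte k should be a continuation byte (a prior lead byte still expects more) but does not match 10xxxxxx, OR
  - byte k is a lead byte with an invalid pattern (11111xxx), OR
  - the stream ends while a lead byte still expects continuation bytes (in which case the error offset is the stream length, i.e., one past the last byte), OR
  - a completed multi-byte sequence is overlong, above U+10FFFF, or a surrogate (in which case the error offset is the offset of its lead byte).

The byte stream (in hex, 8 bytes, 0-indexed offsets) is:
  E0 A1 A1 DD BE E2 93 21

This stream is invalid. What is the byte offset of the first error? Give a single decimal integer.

Byte[0]=E0: 3-byte lead, need 2 cont bytes. acc=0x0
Byte[1]=A1: continuation. acc=(acc<<6)|0x21=0x21
Byte[2]=A1: continuation. acc=(acc<<6)|0x21=0x861
Completed: cp=U+0861 (starts at byte 0)
Byte[3]=DD: 2-byte lead, need 1 cont bytes. acc=0x1D
Byte[4]=BE: continuation. acc=(acc<<6)|0x3E=0x77E
Completed: cp=U+077E (starts at byte 3)
Byte[5]=E2: 3-byte lead, need 2 cont bytes. acc=0x2
Byte[6]=93: continuation. acc=(acc<<6)|0x13=0x93
Byte[7]=21: expected 10xxxxxx continuation. INVALID

Answer: 7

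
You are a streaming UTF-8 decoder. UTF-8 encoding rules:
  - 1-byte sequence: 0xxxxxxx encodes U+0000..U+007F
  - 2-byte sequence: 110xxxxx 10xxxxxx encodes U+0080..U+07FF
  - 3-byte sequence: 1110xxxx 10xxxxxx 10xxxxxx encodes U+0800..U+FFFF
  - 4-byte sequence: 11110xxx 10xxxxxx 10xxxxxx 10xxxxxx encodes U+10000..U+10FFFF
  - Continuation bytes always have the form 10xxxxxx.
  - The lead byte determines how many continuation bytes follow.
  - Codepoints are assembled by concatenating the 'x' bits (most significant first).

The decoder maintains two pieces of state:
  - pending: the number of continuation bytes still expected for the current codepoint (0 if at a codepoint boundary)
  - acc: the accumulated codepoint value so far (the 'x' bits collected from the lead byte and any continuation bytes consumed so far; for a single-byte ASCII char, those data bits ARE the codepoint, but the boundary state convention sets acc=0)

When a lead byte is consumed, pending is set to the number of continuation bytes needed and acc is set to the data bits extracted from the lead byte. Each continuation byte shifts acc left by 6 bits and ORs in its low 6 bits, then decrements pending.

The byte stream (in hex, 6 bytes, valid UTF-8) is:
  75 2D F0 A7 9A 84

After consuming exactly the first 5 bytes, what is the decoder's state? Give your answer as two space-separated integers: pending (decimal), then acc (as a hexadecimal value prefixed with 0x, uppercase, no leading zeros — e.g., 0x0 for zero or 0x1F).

Byte[0]=75: 1-byte. pending=0, acc=0x0
Byte[1]=2D: 1-byte. pending=0, acc=0x0
Byte[2]=F0: 4-byte lead. pending=3, acc=0x0
Byte[3]=A7: continuation. acc=(acc<<6)|0x27=0x27, pending=2
Byte[4]=9A: continuation. acc=(acc<<6)|0x1A=0x9DA, pending=1

Answer: 1 0x9DA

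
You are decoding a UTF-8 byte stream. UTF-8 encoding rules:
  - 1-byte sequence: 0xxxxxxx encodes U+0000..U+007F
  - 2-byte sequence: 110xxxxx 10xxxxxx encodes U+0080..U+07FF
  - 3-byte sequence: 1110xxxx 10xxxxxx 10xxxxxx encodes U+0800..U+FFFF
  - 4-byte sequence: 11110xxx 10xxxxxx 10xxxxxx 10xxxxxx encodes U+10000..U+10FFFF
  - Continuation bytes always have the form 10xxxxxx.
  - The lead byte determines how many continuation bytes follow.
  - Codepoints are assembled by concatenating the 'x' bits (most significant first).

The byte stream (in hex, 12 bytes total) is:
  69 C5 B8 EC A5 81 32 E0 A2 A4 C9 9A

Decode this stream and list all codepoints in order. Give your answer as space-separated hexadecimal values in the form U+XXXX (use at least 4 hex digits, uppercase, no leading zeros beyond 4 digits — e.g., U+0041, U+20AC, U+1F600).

Byte[0]=69: 1-byte ASCII. cp=U+0069
Byte[1]=C5: 2-byte lead, need 1 cont bytes. acc=0x5
Byte[2]=B8: continuation. acc=(acc<<6)|0x38=0x178
Completed: cp=U+0178 (starts at byte 1)
Byte[3]=EC: 3-byte lead, need 2 cont bytes. acc=0xC
Byte[4]=A5: continuation. acc=(acc<<6)|0x25=0x325
Byte[5]=81: continuation. acc=(acc<<6)|0x01=0xC941
Completed: cp=U+C941 (starts at byte 3)
Byte[6]=32: 1-byte ASCII. cp=U+0032
Byte[7]=E0: 3-byte lead, need 2 cont bytes. acc=0x0
Byte[8]=A2: continuation. acc=(acc<<6)|0x22=0x22
Byte[9]=A4: continuation. acc=(acc<<6)|0x24=0x8A4
Completed: cp=U+08A4 (starts at byte 7)
Byte[10]=C9: 2-byte lead, need 1 cont bytes. acc=0x9
Byte[11]=9A: continuation. acc=(acc<<6)|0x1A=0x25A
Completed: cp=U+025A (starts at byte 10)

Answer: U+0069 U+0178 U+C941 U+0032 U+08A4 U+025A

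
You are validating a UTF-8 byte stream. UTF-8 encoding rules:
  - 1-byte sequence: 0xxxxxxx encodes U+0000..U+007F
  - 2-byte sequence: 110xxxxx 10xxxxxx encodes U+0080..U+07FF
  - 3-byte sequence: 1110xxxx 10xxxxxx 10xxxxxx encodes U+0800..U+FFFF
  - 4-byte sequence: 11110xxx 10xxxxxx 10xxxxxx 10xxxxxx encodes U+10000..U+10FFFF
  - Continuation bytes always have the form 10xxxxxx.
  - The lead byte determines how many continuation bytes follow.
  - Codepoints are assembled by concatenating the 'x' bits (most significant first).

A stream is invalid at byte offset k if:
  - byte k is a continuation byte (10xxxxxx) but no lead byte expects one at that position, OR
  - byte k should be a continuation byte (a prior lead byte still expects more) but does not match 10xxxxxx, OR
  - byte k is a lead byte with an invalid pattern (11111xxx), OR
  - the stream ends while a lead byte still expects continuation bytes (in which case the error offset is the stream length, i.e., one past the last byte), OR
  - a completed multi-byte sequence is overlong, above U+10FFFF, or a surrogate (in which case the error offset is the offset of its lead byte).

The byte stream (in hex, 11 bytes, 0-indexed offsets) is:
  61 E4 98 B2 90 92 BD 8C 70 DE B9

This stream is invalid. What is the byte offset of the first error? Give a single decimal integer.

Answer: 4

Derivation:
Byte[0]=61: 1-byte ASCII. cp=U+0061
Byte[1]=E4: 3-byte lead, need 2 cont bytes. acc=0x4
Byte[2]=98: continuation. acc=(acc<<6)|0x18=0x118
Byte[3]=B2: continuation. acc=(acc<<6)|0x32=0x4632
Completed: cp=U+4632 (starts at byte 1)
Byte[4]=90: INVALID lead byte (not 0xxx/110x/1110/11110)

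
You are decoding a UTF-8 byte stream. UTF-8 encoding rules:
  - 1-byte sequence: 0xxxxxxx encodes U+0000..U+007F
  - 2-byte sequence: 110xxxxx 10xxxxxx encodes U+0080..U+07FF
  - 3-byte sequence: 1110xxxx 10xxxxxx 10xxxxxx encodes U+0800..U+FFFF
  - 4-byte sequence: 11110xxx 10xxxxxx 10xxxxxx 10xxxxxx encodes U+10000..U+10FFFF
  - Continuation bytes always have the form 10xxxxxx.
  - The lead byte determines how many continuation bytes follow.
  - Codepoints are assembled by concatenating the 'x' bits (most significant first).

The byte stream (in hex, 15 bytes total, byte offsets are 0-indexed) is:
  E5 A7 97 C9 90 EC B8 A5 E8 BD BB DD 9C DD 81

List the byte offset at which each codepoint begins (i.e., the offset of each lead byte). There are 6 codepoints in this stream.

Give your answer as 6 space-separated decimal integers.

Byte[0]=E5: 3-byte lead, need 2 cont bytes. acc=0x5
Byte[1]=A7: continuation. acc=(acc<<6)|0x27=0x167
Byte[2]=97: continuation. acc=(acc<<6)|0x17=0x59D7
Completed: cp=U+59D7 (starts at byte 0)
Byte[3]=C9: 2-byte lead, need 1 cont bytes. acc=0x9
Byte[4]=90: continuation. acc=(acc<<6)|0x10=0x250
Completed: cp=U+0250 (starts at byte 3)
Byte[5]=EC: 3-byte lead, need 2 cont bytes. acc=0xC
Byte[6]=B8: continuation. acc=(acc<<6)|0x38=0x338
Byte[7]=A5: continuation. acc=(acc<<6)|0x25=0xCE25
Completed: cp=U+CE25 (starts at byte 5)
Byte[8]=E8: 3-byte lead, need 2 cont bytes. acc=0x8
Byte[9]=BD: continuation. acc=(acc<<6)|0x3D=0x23D
Byte[10]=BB: continuation. acc=(acc<<6)|0x3B=0x8F7B
Completed: cp=U+8F7B (starts at byte 8)
Byte[11]=DD: 2-byte lead, need 1 cont bytes. acc=0x1D
Byte[12]=9C: continuation. acc=(acc<<6)|0x1C=0x75C
Completed: cp=U+075C (starts at byte 11)
Byte[13]=DD: 2-byte lead, need 1 cont bytes. acc=0x1D
Byte[14]=81: continuation. acc=(acc<<6)|0x01=0x741
Completed: cp=U+0741 (starts at byte 13)

Answer: 0 3 5 8 11 13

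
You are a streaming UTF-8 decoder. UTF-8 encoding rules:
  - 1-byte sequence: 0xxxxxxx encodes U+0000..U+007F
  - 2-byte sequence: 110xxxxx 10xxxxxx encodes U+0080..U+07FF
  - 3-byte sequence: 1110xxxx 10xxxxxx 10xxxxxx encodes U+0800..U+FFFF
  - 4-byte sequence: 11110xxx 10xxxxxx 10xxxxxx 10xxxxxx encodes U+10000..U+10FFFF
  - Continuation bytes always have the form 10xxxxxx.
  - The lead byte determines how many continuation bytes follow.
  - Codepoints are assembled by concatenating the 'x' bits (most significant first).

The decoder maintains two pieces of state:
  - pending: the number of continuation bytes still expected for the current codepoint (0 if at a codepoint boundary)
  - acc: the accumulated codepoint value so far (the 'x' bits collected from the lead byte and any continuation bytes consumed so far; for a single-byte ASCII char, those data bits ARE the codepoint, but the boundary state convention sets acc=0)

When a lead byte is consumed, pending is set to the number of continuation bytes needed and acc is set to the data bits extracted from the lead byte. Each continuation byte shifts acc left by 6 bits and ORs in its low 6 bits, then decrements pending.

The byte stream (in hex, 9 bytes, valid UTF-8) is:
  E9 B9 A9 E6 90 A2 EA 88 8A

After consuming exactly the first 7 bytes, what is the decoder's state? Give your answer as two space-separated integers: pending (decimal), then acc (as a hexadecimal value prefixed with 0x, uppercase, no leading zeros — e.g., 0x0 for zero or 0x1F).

Answer: 2 0xA

Derivation:
Byte[0]=E9: 3-byte lead. pending=2, acc=0x9
Byte[1]=B9: continuation. acc=(acc<<6)|0x39=0x279, pending=1
Byte[2]=A9: continuation. acc=(acc<<6)|0x29=0x9E69, pending=0
Byte[3]=E6: 3-byte lead. pending=2, acc=0x6
Byte[4]=90: continuation. acc=(acc<<6)|0x10=0x190, pending=1
Byte[5]=A2: continuation. acc=(acc<<6)|0x22=0x6422, pending=0
Byte[6]=EA: 3-byte lead. pending=2, acc=0xA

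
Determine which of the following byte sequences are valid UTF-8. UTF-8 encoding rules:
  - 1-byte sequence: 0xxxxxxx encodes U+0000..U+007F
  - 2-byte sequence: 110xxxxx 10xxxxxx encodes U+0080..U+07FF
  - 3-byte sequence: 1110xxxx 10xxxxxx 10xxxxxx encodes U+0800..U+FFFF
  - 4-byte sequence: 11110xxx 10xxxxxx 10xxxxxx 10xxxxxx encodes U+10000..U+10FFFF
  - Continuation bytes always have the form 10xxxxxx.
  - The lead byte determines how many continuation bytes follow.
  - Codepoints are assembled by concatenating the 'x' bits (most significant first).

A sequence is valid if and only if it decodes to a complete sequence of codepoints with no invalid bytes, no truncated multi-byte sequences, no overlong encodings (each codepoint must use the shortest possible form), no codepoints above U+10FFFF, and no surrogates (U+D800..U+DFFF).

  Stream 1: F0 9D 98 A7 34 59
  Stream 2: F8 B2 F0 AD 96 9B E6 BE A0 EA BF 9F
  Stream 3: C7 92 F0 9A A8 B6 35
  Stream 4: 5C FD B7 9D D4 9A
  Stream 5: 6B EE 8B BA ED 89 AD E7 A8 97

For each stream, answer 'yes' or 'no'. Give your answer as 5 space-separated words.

Answer: yes no yes no yes

Derivation:
Stream 1: decodes cleanly. VALID
Stream 2: error at byte offset 0. INVALID
Stream 3: decodes cleanly. VALID
Stream 4: error at byte offset 1. INVALID
Stream 5: decodes cleanly. VALID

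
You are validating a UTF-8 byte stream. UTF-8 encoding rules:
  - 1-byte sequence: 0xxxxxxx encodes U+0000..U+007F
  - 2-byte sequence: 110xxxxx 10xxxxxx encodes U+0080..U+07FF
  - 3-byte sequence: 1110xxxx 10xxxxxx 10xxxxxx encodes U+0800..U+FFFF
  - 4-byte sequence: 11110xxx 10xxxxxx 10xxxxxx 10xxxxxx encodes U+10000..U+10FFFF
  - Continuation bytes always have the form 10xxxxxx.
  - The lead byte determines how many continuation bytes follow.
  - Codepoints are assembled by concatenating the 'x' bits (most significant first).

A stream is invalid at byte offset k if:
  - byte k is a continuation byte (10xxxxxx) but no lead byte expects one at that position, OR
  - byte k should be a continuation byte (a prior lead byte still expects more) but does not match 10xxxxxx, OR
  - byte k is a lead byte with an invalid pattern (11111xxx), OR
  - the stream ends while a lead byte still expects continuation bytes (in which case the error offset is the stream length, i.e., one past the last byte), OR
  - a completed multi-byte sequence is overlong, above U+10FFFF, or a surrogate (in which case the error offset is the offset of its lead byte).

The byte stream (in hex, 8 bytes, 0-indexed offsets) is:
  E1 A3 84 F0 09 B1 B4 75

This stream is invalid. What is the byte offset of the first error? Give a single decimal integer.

Byte[0]=E1: 3-byte lead, need 2 cont bytes. acc=0x1
Byte[1]=A3: continuation. acc=(acc<<6)|0x23=0x63
Byte[2]=84: continuation. acc=(acc<<6)|0x04=0x18C4
Completed: cp=U+18C4 (starts at byte 0)
Byte[3]=F0: 4-byte lead, need 3 cont bytes. acc=0x0
Byte[4]=09: expected 10xxxxxx continuation. INVALID

Answer: 4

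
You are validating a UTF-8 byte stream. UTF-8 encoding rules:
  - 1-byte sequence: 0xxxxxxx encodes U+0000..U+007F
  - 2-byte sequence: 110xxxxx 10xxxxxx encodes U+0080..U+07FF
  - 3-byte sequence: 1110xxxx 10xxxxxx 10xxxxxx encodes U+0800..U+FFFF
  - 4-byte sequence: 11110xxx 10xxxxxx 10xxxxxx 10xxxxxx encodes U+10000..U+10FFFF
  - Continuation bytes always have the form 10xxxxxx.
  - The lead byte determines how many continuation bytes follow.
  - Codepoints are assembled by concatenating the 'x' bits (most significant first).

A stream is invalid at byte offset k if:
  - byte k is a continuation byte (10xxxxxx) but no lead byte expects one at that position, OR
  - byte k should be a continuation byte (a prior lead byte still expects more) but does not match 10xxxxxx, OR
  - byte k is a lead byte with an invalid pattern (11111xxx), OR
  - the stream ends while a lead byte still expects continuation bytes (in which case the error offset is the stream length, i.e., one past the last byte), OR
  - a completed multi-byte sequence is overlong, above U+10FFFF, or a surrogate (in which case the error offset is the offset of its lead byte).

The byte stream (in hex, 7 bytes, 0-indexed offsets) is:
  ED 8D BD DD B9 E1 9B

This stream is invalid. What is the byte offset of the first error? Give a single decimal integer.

Byte[0]=ED: 3-byte lead, need 2 cont bytes. acc=0xD
Byte[1]=8D: continuation. acc=(acc<<6)|0x0D=0x34D
Byte[2]=BD: continuation. acc=(acc<<6)|0x3D=0xD37D
Completed: cp=U+D37D (starts at byte 0)
Byte[3]=DD: 2-byte lead, need 1 cont bytes. acc=0x1D
Byte[4]=B9: continuation. acc=(acc<<6)|0x39=0x779
Completed: cp=U+0779 (starts at byte 3)
Byte[5]=E1: 3-byte lead, need 2 cont bytes. acc=0x1
Byte[6]=9B: continuation. acc=(acc<<6)|0x1B=0x5B
Byte[7]: stream ended, expected continuation. INVALID

Answer: 7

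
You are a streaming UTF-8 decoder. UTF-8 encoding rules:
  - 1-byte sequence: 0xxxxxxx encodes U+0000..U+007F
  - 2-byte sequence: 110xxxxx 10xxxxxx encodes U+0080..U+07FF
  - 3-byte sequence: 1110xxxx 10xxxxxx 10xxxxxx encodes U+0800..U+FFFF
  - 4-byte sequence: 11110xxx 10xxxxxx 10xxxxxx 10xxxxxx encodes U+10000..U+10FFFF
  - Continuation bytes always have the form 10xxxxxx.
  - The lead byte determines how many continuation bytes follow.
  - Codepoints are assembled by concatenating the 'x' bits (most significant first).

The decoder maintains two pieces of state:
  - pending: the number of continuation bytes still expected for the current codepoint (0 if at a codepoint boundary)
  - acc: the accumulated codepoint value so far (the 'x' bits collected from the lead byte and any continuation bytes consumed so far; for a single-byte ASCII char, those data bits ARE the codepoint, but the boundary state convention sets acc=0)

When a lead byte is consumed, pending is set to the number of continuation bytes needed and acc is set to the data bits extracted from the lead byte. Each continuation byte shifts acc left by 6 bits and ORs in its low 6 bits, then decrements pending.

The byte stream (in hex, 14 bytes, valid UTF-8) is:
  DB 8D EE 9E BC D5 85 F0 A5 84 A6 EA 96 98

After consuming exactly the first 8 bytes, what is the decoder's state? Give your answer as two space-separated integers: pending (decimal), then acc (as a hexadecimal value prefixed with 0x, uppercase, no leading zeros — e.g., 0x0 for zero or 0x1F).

Answer: 3 0x0

Derivation:
Byte[0]=DB: 2-byte lead. pending=1, acc=0x1B
Byte[1]=8D: continuation. acc=(acc<<6)|0x0D=0x6CD, pending=0
Byte[2]=EE: 3-byte lead. pending=2, acc=0xE
Byte[3]=9E: continuation. acc=(acc<<6)|0x1E=0x39E, pending=1
Byte[4]=BC: continuation. acc=(acc<<6)|0x3C=0xE7BC, pending=0
Byte[5]=D5: 2-byte lead. pending=1, acc=0x15
Byte[6]=85: continuation. acc=(acc<<6)|0x05=0x545, pending=0
Byte[7]=F0: 4-byte lead. pending=3, acc=0x0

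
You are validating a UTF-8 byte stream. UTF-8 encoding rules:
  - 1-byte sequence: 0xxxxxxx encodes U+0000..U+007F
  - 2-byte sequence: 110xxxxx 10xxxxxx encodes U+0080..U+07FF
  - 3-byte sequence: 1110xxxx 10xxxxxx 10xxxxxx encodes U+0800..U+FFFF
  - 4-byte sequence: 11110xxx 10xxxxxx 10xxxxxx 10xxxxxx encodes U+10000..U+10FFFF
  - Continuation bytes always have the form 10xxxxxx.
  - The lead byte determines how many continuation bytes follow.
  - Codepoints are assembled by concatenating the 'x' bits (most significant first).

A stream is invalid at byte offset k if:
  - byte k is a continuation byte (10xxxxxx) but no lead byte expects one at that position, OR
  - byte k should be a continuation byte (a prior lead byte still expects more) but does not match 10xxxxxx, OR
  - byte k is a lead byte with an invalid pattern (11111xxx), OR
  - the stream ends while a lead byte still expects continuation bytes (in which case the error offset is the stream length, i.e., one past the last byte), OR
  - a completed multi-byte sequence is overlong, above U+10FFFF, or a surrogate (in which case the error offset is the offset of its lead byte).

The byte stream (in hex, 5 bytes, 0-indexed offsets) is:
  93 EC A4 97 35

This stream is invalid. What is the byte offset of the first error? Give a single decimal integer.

Answer: 0

Derivation:
Byte[0]=93: INVALID lead byte (not 0xxx/110x/1110/11110)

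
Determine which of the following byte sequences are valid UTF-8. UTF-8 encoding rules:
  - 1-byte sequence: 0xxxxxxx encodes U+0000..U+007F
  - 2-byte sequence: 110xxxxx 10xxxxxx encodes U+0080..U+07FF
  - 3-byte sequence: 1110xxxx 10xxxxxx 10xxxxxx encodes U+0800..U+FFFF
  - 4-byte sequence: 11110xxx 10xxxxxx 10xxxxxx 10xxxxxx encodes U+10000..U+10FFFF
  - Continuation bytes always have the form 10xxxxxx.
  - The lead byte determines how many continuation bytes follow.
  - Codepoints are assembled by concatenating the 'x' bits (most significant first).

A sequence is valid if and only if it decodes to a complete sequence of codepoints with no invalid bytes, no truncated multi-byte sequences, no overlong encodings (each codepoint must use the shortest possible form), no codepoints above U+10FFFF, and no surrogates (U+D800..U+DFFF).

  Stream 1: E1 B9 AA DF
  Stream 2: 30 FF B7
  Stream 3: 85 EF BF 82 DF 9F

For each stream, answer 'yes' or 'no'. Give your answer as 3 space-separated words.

Stream 1: error at byte offset 4. INVALID
Stream 2: error at byte offset 1. INVALID
Stream 3: error at byte offset 0. INVALID

Answer: no no no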